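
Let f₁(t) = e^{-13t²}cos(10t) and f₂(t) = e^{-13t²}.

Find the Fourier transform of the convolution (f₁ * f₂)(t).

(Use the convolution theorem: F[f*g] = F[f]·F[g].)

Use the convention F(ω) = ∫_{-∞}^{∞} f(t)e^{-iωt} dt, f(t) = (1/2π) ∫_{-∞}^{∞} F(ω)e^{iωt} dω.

F[f₁*f₂](ω) = \frac{\pi \left(e^{\frac{10 \omega}{13}} + 1\right) e^{- \frac{\omega^{2}}{26} - \frac{5 \omega}{13} - \frac{25}{13}}}{26}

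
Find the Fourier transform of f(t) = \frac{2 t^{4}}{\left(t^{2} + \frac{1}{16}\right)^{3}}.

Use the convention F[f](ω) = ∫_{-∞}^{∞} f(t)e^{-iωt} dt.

F(ω) = \frac{\pi \left(\omega^{2} - 20 \left|{\omega}\right| + 48\right) e^{- \frac{\left|{\omega}\right|}{4}}}{16}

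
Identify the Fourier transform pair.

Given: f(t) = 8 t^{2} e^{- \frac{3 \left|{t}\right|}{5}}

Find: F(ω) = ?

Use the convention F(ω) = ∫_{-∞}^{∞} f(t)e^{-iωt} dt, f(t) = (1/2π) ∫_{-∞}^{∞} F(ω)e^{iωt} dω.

F(ω) = \frac{36000 \left(3 - 25 \omega^{2}\right)}{\left(25 \omega^{2} + 9\right)^{3}}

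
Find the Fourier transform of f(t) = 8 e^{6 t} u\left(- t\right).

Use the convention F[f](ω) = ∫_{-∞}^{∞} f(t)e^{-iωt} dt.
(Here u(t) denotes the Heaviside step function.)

F(ω) = - \frac{8}{i \omega - 6}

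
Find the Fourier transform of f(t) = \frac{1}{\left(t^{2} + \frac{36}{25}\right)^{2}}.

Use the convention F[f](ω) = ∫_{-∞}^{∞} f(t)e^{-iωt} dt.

F(ω) = \frac{25 \pi \left(6 \left|{\omega}\right| + 5\right) e^{- \frac{6 \left|{\omega}\right|}{5}}}{432}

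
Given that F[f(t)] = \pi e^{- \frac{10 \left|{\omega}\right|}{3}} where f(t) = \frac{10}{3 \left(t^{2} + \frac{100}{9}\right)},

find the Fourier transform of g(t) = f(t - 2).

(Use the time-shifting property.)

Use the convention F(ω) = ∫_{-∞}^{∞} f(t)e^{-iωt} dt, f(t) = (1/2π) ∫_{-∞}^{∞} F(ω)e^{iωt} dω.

F[g](ω) = \pi e^{- 2 i \omega - \frac{10 \left|{\omega}\right|}{3}}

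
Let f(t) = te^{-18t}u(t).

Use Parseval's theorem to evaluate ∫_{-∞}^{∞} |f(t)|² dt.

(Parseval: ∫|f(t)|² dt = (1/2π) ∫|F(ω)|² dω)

∫|f(t)|² dt = \frac{1}{23328}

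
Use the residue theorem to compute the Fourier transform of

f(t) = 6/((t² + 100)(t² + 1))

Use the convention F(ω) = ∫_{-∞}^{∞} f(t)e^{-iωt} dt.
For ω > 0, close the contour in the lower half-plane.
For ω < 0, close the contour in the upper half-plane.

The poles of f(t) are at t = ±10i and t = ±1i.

Let g(z) = f(z)e^{-iωz}; for large |z| the factor e^{-iωz} decays in the lower half-plane when ω > 0 and in the upper half-plane when ω < 0.

Case ω > 0 (lower half-plane, clockwise contour ⇒ F(ω) = -2πi·ΣRes):
  Res_{z = - 10 i} g(z) = - \frac{i e^{- 10 \omega}}{330}
  Res_{z = - i} g(z) = \frac{i e^{- \omega}}{33}
  F(ω) = -2πi·ΣRes = \frac{\pi \left(10 e^{9 \omega} - 1\right) e^{- 10 \omega}}{165}

Case ω < 0 (upper half-plane, counterclockwise contour ⇒ F(ω) = +2πi·ΣRes):
  Res_{z = 10 i} g(z) = \frac{i e^{10 \omega}}{330}
  Res_{z = i} g(z) = - \frac{i e^{\omega}}{33}
  F(ω) = 2πi·ΣRes = \frac{\pi \left(10 - e^{9 \omega}\right) e^{\omega}}{165}

Both cases combine into a single formula in |ω|:

F(ω) = \frac{\pi \left(10 e^{9 \left|{\omega}\right|} - 1\right) e^{- 10 \left|{\omega}\right|}}{165}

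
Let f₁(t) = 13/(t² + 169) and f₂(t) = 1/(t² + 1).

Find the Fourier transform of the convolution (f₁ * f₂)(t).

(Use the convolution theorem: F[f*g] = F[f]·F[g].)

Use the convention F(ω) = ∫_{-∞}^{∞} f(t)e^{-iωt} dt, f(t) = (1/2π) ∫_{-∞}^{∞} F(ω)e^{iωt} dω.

F[f₁*f₂](ω) = \pi^{2} e^{- 14 \left|{\omega}\right|}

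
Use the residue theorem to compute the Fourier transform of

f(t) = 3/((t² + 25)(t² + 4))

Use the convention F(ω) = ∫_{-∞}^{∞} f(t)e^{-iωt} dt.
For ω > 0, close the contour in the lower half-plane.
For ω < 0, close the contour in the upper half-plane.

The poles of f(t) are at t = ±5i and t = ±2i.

Let g(z) = f(z)e^{-iωz}; for large |z| the factor e^{-iωz} decays in the lower half-plane when ω > 0 and in the upper half-plane when ω < 0.

Case ω > 0 (lower half-plane, clockwise contour ⇒ F(ω) = -2πi·ΣRes):
  Res_{z = - 5 i} g(z) = - \frac{i e^{- 5 \omega}}{70}
  Res_{z = - 2 i} g(z) = \frac{i e^{- 2 \omega}}{28}
  F(ω) = -2πi·ΣRes = \frac{\pi \left(5 e^{3 \omega} - 2\right) e^{- 5 \omega}}{70}

Case ω < 0 (upper half-plane, counterclockwise contour ⇒ F(ω) = +2πi·ΣRes):
  Res_{z = 5 i} g(z) = \frac{i e^{5 \omega}}{70}
  Res_{z = 2 i} g(z) = - \frac{i e^{2 \omega}}{28}
  F(ω) = 2πi·ΣRes = \frac{\pi \left(5 - 2 e^{3 \omega}\right) e^{2 \omega}}{70}

Both cases combine into a single formula in |ω|:

F(ω) = \frac{\pi \left(5 e^{3 \left|{\omega}\right|} - 2\right) e^{- 5 \left|{\omega}\right|}}{70}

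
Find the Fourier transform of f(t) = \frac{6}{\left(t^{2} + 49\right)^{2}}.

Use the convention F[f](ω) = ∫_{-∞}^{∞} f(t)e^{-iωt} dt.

F(ω) = \frac{3 \pi \left(7 \left|{\omega}\right| + 1\right) e^{- 7 \left|{\omega}\right|}}{343}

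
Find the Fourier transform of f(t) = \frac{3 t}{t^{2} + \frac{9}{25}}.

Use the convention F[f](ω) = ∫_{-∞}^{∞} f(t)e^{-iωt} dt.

F(ω) = - 3 i \pi e^{- \frac{3 \left|{\omega}\right|}{5}} \operatorname{sign}{\left(\omega \right)}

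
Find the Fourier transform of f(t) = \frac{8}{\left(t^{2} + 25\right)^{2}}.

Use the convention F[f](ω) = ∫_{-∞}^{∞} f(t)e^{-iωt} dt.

F(ω) = \frac{4 \pi \left(5 \left|{\omega}\right| + 1\right) e^{- 5 \left|{\omega}\right|}}{125}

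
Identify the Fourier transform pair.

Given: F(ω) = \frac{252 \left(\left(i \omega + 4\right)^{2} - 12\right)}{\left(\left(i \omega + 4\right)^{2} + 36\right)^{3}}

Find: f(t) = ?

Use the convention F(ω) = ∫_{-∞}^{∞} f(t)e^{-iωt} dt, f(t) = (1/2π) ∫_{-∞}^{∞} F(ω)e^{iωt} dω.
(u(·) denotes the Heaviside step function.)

f(t) = 7 t^{2} e^{- 4 t} \sin{\left(6 t \right)} u\left(t\right)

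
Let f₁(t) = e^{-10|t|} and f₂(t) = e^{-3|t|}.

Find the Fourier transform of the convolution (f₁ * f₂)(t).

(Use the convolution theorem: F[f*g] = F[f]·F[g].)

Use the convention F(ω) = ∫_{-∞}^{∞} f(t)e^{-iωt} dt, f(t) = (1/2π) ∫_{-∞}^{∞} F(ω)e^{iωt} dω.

F[f₁*f₂](ω) = \frac{120}{\left(\omega^{2} + 9\right) \left(\omega^{2} + 100\right)}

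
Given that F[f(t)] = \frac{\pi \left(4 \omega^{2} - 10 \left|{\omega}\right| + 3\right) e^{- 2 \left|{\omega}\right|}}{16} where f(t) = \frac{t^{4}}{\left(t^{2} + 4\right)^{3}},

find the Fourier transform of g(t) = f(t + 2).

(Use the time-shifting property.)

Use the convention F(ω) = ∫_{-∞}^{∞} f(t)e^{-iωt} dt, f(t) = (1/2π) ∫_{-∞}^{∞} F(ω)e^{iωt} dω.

F[g](ω) = \frac{\pi \left(4 \omega^{2} - 10 \left|{\omega}\right| + 3\right) e^{2 i \omega - 2 \left|{\omega}\right|}}{16}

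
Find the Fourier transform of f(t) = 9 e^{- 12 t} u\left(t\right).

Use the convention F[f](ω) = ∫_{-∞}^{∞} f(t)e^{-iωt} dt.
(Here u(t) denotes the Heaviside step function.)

F(ω) = \frac{9}{i \omega + 12}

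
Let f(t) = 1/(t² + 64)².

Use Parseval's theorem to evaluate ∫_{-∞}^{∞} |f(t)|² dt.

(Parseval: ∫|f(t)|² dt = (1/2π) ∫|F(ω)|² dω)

∫|f(t)|² dt = \frac{5 \pi}{33554432}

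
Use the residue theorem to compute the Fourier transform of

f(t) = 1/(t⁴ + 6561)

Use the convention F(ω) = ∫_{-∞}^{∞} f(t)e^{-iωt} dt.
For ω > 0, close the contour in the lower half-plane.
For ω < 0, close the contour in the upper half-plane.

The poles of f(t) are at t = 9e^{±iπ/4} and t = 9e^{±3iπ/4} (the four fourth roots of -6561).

Let g(z) = f(z)e^{-iωz}; for large |z| the factor e^{-iωz} decays in the lower half-plane when ω > 0 and in the upper half-plane when ω < 0.

Case ω > 0 (lower half-plane, clockwise contour ⇒ F(ω) = -2πi·ΣRes):
  Res_{z = - \frac{9 \sqrt{2}}{2} - \frac{9 \sqrt{2} i}{2}} g(z) = \frac{\sqrt{2} i \left(1 - i\right) e^{\frac{9 \sqrt{2} \omega \left(-1 + i\right)}{2}}}{5832}
  Res_{z = \frac{9 \sqrt{2}}{2} - \frac{9 \sqrt{2} i}{2}} g(z) = \frac{\sqrt{2} i \left(1 + i\right) e^{- \frac{9 \sqrt{2} \omega \left(1 + i\right)}{2}}}{5832}
  F(ω) = -2πi·ΣRes = \frac{\sqrt{2} \pi \left(1 - i\right) \left(e^{9 \sqrt{2} i \omega} + i\right) e^{- \frac{9 \sqrt{2} \omega \left(1 + i\right)}{2}}}{2916} = \frac{\pi e^{- \frac{9 \sqrt{2} \omega}{2}} \sin{\left(\frac{9 \sqrt{2} \omega}{2} + \frac{\pi}{4} \right)}}{729}

Case ω < 0 (upper half-plane, counterclockwise contour ⇒ F(ω) = +2πi·ΣRes):
  Res_{z = \frac{9 \sqrt{2}}{2} + \frac{9 \sqrt{2} i}{2}} g(z) = \frac{\sqrt{2} i \left(-1 + i\right) e^{\frac{9 \sqrt{2} \omega \left(1 - i\right)}{2}}}{5832}
  Res_{z = - \frac{9 \sqrt{2}}{2} + \frac{9 \sqrt{2} i}{2}} g(z) = \frac{\sqrt{2} \left(1 - i\right) e^{\frac{9 \sqrt{2} \omega \left(1 + i\right)}{2}}}{5832}
  F(ω) = 2πi·ΣRes = - \frac{\sqrt{2} i \pi \left(i \left(1 - i\right) e^{\frac{9 \sqrt{2} \omega \left(1 - i\right)}{2}} - \left(1 - i\right) e^{\frac{9 \sqrt{2} \omega \left(1 + i\right)}{2}}\right)}{2916} = \frac{\pi e^{\frac{9 \sqrt{2} \omega}{2}} \cos{\left(\frac{9 \sqrt{2} \omega}{2} + \frac{\pi}{4} \right)}}{729}

Both cases combine into a single formula in |ω|:

F(ω) = \frac{\pi e^{- \frac{9 \sqrt{2} \left|{\omega}\right|}{2}} \sin{\left(\frac{9 \sqrt{2} \left|{\omega}\right|}{2} + \frac{\pi}{4} \right)}}{729}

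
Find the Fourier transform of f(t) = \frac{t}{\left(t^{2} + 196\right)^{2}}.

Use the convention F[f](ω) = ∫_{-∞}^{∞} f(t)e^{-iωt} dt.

F(ω) = - \frac{i \pi \omega e^{- 14 \left|{\omega}\right|}}{28}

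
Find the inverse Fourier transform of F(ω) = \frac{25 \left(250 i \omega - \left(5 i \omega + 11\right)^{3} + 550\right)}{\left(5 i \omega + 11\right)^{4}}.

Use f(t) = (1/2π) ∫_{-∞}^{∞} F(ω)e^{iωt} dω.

f(t) = 5 \left(t^{2} - 1\right) e^{- \frac{11 t}{5}} u\left(t\right)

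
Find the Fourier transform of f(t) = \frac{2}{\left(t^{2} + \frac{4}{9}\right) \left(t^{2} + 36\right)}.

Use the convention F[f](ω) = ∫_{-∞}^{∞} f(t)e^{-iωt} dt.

F(ω) = - \frac{3 \pi e^{- 6 \left|{\omega}\right|}}{320} + \frac{27 \pi e^{- \frac{2 \left|{\omega}\right|}{3}}}{320}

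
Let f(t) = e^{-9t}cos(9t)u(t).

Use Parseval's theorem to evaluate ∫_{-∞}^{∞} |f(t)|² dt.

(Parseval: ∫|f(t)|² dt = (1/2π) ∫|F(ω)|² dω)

∫|f(t)|² dt = \frac{1}{24}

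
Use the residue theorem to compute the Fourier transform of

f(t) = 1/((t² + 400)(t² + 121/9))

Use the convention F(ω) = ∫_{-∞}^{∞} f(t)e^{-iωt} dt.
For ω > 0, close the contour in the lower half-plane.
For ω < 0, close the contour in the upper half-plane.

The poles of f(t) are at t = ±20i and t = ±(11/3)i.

Let g(z) = f(z)e^{-iωz}; for large |z| the factor e^{-iωz} decays in the lower half-plane when ω > 0 and in the upper half-plane when ω < 0.

Case ω > 0 (lower half-plane, clockwise contour ⇒ F(ω) = -2πi·ΣRes):
  Res_{z = - 20 i} g(z) = - \frac{9 i e^{- 20 \omega}}{139160}
  Res_{z = - \frac{11 i}{3}} g(z) = \frac{27 i e^{- \frac{11 \omega}{3}}}{76538}
  F(ω) = -2πi·ΣRes = - \frac{9 \pi e^{- 20 \omega}}{69580} + \frac{27 \pi e^{- \frac{11 \omega}{3}}}{38269}

Case ω < 0 (upper half-plane, counterclockwise contour ⇒ F(ω) = +2πi·ΣRes):
  Res_{z = 20 i} g(z) = \frac{9 i e^{20 \omega}}{139160}
  Res_{z = \frac{11 i}{3}} g(z) = - \frac{27 i e^{\frac{11 \omega}{3}}}{76538}
  F(ω) = 2πi·ΣRes = \frac{9 \pi \left(60 e^{\frac{11 \omega}{3}} - 11 e^{20 \omega}\right)}{765380}

Both cases combine into a single formula in |ω|:

F(ω) = - \frac{9 \pi e^{- 20 \left|{\omega}\right|}}{69580} + \frac{27 \pi e^{- \frac{11 \left|{\omega}\right|}{3}}}{38269}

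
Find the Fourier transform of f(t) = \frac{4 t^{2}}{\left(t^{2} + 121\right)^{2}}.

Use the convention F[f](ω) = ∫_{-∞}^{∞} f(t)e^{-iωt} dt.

F(ω) = \frac{2 \pi \left(1 - 11 \left|{\omega}\right|\right) e^{- 11 \left|{\omega}\right|}}{11}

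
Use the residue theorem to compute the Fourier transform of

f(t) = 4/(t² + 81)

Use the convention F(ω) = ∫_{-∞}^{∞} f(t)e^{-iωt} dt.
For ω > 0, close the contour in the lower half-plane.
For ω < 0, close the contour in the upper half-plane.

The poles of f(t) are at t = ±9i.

Let g(z) = f(z)e^{-iωz}; for large |z| the factor e^{-iωz} decays in the lower half-plane when ω > 0 and in the upper half-plane when ω < 0.

Case ω > 0 (lower half-plane, clockwise contour ⇒ F(ω) = -2πi·ΣRes):
  Res_{z = - 9 i} g(z) = \frac{2 i e^{- 9 \omega}}{9}
  F(ω) = -2πi·ΣRes = \frac{4 \pi e^{- 9 \omega}}{9}

Case ω < 0 (upper half-plane, counterclockwise contour ⇒ F(ω) = +2πi·ΣRes):
  Res_{z = 9 i} g(z) = - \frac{2 i e^{9 \omega}}{9}
  F(ω) = 2πi·ΣRes = \frac{4 \pi e^{9 \omega}}{9}

Both cases combine into a single formula in |ω|:

F(ω) = \frac{4 \pi e^{- 9 \left|{\omega}\right|}}{9}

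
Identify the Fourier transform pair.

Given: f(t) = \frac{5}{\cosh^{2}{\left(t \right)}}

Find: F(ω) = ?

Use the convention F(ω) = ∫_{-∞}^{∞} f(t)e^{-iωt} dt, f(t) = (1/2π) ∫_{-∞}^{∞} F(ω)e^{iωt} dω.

F(ω) = \frac{5 \pi \omega}{\sinh{\left(\frac{\pi \omega}{2} \right)}}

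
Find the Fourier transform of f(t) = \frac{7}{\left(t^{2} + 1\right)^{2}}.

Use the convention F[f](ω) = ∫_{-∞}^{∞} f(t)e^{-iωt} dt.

F(ω) = \frac{7 \pi \left(\left|{\omega}\right| + 1\right) e^{- \left|{\omega}\right|}}{2}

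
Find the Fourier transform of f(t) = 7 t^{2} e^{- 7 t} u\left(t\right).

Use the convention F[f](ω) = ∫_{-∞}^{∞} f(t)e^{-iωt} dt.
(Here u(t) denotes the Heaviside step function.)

F(ω) = \frac{14}{\left(i \omega + 7\right)^{3}}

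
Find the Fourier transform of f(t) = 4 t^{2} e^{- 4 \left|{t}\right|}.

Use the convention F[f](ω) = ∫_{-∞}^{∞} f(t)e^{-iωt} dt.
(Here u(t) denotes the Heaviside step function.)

F(ω) = \frac{64 \left(16 - 3 \omega^{2}\right)}{\left(\omega^{2} + 16\right)^{3}}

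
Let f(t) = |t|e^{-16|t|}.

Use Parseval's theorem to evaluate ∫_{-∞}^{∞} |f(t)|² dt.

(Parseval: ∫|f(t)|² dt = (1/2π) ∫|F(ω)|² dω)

∫|f(t)|² dt = \frac{1}{8192}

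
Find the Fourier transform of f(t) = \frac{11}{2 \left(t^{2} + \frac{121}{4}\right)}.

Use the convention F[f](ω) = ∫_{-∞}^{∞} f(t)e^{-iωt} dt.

F(ω) = \pi e^{- \frac{11 \left|{\omega}\right|}{2}}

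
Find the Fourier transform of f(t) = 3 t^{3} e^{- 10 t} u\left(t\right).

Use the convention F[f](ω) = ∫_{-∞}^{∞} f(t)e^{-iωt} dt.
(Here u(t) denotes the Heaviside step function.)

F(ω) = \frac{18}{\left(i \omega + 10\right)^{4}}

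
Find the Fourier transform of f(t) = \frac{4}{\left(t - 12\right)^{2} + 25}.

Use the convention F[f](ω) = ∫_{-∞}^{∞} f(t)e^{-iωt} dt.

F(ω) = \frac{4 \pi e^{- 12 i \omega - 5 \left|{\omega}\right|}}{5}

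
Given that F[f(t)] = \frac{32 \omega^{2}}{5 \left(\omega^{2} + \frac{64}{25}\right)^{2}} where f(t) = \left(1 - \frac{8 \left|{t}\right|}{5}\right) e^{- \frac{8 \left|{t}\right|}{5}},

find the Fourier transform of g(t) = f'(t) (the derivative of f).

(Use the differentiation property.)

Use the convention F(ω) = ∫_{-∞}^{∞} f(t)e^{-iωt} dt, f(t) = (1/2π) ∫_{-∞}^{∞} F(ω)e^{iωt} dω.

F[g](ω) = \frac{4000 i \omega^{3}}{\left(25 \omega^{2} + 64\right)^{2}}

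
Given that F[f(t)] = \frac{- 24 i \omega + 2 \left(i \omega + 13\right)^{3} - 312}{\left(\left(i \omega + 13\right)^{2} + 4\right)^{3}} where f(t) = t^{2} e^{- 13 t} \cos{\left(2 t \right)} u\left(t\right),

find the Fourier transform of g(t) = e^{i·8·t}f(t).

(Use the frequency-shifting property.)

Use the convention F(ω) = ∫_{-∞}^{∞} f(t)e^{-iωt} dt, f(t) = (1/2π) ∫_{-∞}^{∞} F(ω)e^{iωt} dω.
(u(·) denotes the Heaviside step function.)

F[g](ω) = \frac{2 \left(12 i \left(8 - \omega\right) + \left(i \left(\omega - 8\right) + 13\right)^{3} - 156\right)}{\left(\left(i \left(\omega - 8\right) + 13\right)^{2} + 4\right)^{3}}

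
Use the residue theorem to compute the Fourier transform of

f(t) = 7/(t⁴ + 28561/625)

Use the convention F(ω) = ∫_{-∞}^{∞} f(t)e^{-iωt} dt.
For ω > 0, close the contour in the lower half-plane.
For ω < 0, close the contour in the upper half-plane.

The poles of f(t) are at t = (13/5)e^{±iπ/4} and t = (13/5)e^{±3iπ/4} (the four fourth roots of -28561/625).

Let g(z) = f(z)e^{-iωz}; for large |z| the factor e^{-iωz} decays in the lower half-plane when ω > 0 and in the upper half-plane when ω < 0.

Case ω > 0 (lower half-plane, clockwise contour ⇒ F(ω) = -2πi·ΣRes):
  Res_{z = - \frac{13 \sqrt{2}}{10} - \frac{13 \sqrt{2} i}{10}} g(z) = \frac{875 \sqrt{2} i \left(1 - i\right) e^{\frac{13 \sqrt{2} \omega \left(-1 + i\right)}{10}}}{17576}
  Res_{z = \frac{13 \sqrt{2}}{10} - \frac{13 \sqrt{2} i}{10}} g(z) = \frac{875 \sqrt{2} i \left(1 + i\right) e^{- \frac{13 \sqrt{2} \omega \left(1 + i\right)}{10}}}{17576}
  F(ω) = -2πi·ΣRes = \frac{875 \sqrt{2} \pi \left(1 - i\right) \left(e^{\frac{13 \sqrt{2} i \omega}{5}} + i\right) e^{- \frac{13 \sqrt{2} \omega \left(1 + i\right)}{10}}}{8788} = \frac{875 \pi e^{- \frac{13 \sqrt{2} \omega}{10}} \sin{\left(\frac{13 \sqrt{2} \omega}{10} + \frac{\pi}{4} \right)}}{2197}

Case ω < 0 (upper half-plane, counterclockwise contour ⇒ F(ω) = +2πi·ΣRes):
  Res_{z = \frac{13 \sqrt{2}}{10} + \frac{13 \sqrt{2} i}{10}} g(z) = \frac{875 \sqrt{2} i \left(-1 + i\right) e^{\frac{13 \sqrt{2} \omega \left(1 - i\right)}{10}}}{17576}
  Res_{z = - \frac{13 \sqrt{2}}{10} + \frac{13 \sqrt{2} i}{10}} g(z) = \frac{875 \sqrt{2} \left(1 - i\right) e^{\frac{13 \sqrt{2} \omega \left(1 + i\right)}{10}}}{17576}
  F(ω) = 2πi·ΣRes = - \frac{875 \sqrt{2} i \pi \left(i \left(1 - i\right) e^{\frac{13 \sqrt{2} \omega \left(1 - i\right)}{10}} - \left(1 - i\right) e^{\frac{13 \sqrt{2} \omega \left(1 + i\right)}{10}}\right)}{8788} = \frac{875 \pi e^{\frac{13 \sqrt{2} \omega}{10}} \cos{\left(\frac{13 \sqrt{2} \omega}{10} + \frac{\pi}{4} \right)}}{2197}

Both cases combine into a single formula in |ω|:

F(ω) = \frac{875 \pi e^{- \frac{13 \sqrt{2} \left|{\omega}\right|}{10}} \sin{\left(\frac{13 \sqrt{2} \left|{\omega}\right|}{10} + \frac{\pi}{4} \right)}}{2197}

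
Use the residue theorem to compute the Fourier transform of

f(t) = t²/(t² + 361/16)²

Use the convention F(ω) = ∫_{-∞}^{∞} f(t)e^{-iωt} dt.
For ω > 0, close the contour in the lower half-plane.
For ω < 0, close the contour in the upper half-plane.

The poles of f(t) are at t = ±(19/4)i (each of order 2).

Let g(z) = f(z)e^{-iωz}; for large |z| the factor e^{-iωz} decays in the lower half-plane when ω > 0 and in the upper half-plane when ω < 0.

Case ω > 0 (lower half-plane, clockwise contour ⇒ F(ω) = -2πi·ΣRes):
  Res_{z = - \frac{19 i}{4}} g(z) = \frac{i \left(4 - 19 \omega\right) e^{- \frac{19 \omega}{4}}}{76} (pole of order 2)
  F(ω) = -2πi·ΣRes = \frac{\pi \left(4 - 19 \omega\right) e^{- \frac{19 \omega}{4}}}{38}

Case ω < 0 (upper half-plane, counterclockwise contour ⇒ F(ω) = +2πi·ΣRes):
  Res_{z = \frac{19 i}{4}} g(z) = \frac{i \left(- 19 \omega - 4\right) e^{\frac{19 \omega}{4}}}{76} (pole of order 2)
  F(ω) = 2πi·ΣRes = \frac{\pi \left(19 \omega + 4\right) e^{\frac{19 \omega}{4}}}{38}

Both cases combine into a single formula in |ω|:

F(ω) = \frac{\pi \left(4 - 19 \left|{\omega}\right|\right) e^{- \frac{19 \left|{\omega}\right|}{4}}}{38}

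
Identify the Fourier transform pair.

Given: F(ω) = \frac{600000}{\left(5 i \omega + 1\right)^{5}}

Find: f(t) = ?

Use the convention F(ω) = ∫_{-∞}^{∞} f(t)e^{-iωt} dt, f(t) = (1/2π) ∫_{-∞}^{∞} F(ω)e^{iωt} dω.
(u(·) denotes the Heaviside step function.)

f(t) = 8 t^{4} e^{- \frac{t}{5}} u\left(t\right)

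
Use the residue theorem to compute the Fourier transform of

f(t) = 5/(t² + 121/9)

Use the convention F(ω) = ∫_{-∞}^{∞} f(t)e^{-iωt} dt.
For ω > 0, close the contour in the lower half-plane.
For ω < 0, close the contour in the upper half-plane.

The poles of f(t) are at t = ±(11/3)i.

Let g(z) = f(z)e^{-iωz}; for large |z| the factor e^{-iωz} decays in the lower half-plane when ω > 0 and in the upper half-plane when ω < 0.

Case ω > 0 (lower half-plane, clockwise contour ⇒ F(ω) = -2πi·ΣRes):
  Res_{z = - \frac{11 i}{3}} g(z) = \frac{15 i e^{- \frac{11 \omega}{3}}}{22}
  F(ω) = -2πi·ΣRes = \frac{15 \pi e^{- \frac{11 \omega}{3}}}{11}

Case ω < 0 (upper half-plane, counterclockwise contour ⇒ F(ω) = +2πi·ΣRes):
  Res_{z = \frac{11 i}{3}} g(z) = - \frac{15 i e^{\frac{11 \omega}{3}}}{22}
  F(ω) = 2πi·ΣRes = \frac{15 \pi e^{\frac{11 \omega}{3}}}{11}

Both cases combine into a single formula in |ω|:

F(ω) = \frac{15 \pi e^{- \frac{11 \left|{\omega}\right|}{3}}}{11}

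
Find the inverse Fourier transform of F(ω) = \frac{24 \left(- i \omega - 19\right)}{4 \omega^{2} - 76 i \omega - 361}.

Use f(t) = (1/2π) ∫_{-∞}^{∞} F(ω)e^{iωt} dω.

f(t) = 6 \left(\frac{19 t}{2} + 1\right) e^{- \frac{19 t}{2}} u\left(t\right)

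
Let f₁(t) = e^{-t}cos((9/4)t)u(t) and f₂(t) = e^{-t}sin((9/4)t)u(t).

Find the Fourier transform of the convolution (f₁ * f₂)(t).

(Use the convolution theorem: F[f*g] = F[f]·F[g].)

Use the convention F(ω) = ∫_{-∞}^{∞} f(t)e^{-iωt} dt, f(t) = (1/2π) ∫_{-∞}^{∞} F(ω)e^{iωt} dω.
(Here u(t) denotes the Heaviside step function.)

F[f₁*f₂](ω) = \frac{576 \left(i \omega + 1\right)}{\left(16 \left(i \omega + 1\right)^{2} + 81\right)^{2}}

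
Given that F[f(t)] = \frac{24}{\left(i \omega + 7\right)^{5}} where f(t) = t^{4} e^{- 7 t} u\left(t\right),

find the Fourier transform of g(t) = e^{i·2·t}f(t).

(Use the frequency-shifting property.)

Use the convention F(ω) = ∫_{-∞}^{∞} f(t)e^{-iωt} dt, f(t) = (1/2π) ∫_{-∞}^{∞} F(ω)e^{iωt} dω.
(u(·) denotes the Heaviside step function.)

F[g](ω) = \frac{24}{\left(i \left(\omega - 2\right) + 7\right)^{5}}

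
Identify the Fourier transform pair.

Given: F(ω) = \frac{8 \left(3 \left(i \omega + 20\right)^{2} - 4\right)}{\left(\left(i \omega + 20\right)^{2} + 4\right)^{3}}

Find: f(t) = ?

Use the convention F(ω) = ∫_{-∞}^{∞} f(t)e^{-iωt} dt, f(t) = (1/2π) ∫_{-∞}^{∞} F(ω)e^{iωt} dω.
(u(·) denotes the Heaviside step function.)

f(t) = 2 t^{2} e^{- 20 t} \sin{\left(2 t \right)} u\left(t\right)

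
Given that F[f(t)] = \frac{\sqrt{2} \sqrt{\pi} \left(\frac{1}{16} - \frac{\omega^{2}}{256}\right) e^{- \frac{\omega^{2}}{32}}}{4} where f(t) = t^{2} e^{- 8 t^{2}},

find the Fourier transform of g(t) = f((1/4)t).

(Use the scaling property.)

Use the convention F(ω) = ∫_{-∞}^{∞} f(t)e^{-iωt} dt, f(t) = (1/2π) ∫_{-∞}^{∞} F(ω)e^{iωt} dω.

F[g](ω) = \frac{\sqrt{2} \sqrt{\pi} \left(1 - \omega^{2}\right) e^{- \frac{\omega^{2}}{2}}}{16}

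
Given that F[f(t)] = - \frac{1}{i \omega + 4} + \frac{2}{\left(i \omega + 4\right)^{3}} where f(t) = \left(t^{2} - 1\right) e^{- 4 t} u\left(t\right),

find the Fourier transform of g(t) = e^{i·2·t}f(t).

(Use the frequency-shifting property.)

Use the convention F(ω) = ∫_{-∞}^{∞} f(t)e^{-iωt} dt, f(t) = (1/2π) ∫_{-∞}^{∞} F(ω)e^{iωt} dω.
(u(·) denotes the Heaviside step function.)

F[g](ω) = \frac{2 i \left(\omega - 2\right) - \left(i \left(\omega - 2\right) + 4\right)^{3} + 8}{\left(i \left(\omega - 2\right) + 4\right)^{4}}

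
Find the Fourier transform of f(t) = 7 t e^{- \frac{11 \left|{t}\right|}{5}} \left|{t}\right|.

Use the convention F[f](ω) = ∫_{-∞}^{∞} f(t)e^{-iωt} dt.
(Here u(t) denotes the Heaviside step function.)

F(ω) = \frac{17500 i \omega \left(25 \omega^{2} - 363\right)}{\left(25 \omega^{2} + 121\right)^{3}}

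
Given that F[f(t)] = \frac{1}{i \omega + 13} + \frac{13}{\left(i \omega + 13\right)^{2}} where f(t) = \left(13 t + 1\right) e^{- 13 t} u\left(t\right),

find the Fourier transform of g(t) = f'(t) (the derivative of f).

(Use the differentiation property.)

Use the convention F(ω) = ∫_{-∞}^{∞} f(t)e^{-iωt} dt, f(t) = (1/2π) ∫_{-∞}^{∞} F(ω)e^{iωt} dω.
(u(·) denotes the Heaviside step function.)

F[g](ω) = \frac{\omega \left(\omega - 26 i\right)}{\omega^{2} - 26 i \omega - 169}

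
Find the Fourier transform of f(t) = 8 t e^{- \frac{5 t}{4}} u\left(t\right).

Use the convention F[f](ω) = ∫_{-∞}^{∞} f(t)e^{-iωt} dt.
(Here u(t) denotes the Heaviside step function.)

F(ω) = \frac{128}{\left(4 i \omega + 5\right)^{2}}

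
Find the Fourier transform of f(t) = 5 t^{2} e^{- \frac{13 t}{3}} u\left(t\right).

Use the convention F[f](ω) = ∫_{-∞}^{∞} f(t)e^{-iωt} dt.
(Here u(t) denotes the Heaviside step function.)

F(ω) = \frac{270}{\left(3 i \omega + 13\right)^{3}}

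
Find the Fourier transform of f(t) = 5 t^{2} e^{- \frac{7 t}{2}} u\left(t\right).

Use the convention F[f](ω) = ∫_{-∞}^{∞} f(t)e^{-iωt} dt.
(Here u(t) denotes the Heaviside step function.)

F(ω) = \frac{80}{\left(2 i \omega + 7\right)^{3}}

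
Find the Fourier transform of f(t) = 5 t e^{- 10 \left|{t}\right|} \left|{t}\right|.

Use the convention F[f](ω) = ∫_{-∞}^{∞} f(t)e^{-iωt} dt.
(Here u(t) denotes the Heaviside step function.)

F(ω) = \frac{20 i \omega \left(\omega^{2} - 300\right)}{\left(\omega^{2} + 100\right)^{3}}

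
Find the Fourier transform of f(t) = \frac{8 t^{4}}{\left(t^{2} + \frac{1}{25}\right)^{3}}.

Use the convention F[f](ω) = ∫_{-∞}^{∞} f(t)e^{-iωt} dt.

F(ω) = \frac{\pi \left(\omega^{2} - 25 \left|{\omega}\right| + 75\right) e^{- \frac{\left|{\omega}\right|}{5}}}{5}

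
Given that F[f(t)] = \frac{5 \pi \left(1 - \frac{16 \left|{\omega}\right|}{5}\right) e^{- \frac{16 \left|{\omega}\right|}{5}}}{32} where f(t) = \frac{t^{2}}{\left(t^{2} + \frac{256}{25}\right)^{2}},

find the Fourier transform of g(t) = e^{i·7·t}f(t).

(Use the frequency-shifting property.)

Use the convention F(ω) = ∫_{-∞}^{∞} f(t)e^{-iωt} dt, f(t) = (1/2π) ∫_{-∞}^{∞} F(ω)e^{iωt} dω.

F[g](ω) = \frac{\pi \left(5 - 16 \left|{\omega - 7}\right|\right) e^{- \frac{16 \left|{\omega - 7}\right|}{5}}}{32}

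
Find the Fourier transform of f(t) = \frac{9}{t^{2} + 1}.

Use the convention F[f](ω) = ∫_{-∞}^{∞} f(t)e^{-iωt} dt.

F(ω) = 9 \pi e^{- \left|{\omega}\right|}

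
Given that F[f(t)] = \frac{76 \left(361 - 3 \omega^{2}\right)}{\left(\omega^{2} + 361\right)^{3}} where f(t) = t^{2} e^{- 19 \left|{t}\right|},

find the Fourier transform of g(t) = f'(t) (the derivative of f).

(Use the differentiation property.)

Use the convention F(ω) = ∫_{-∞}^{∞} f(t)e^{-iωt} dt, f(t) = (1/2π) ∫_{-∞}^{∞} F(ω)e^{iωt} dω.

F[g](ω) = - \frac{76 i \omega \left(3 \omega^{2} - 361\right)}{\left(\omega^{2} + 361\right)^{3}}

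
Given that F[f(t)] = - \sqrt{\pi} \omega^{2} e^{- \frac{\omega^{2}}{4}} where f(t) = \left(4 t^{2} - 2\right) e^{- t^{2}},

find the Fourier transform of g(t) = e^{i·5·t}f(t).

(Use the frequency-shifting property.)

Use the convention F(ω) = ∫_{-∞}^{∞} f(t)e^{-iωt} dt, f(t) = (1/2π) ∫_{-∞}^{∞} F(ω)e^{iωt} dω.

F[g](ω) = - \sqrt{\pi} \left(\omega - 5\right)^{2} e^{- \frac{\left(\omega - 5\right)^{2}}{4}}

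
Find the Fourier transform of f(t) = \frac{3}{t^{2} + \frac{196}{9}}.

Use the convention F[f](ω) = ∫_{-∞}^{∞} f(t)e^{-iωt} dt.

F(ω) = \frac{9 \pi e^{- \frac{14 \left|{\omega}\right|}{3}}}{14}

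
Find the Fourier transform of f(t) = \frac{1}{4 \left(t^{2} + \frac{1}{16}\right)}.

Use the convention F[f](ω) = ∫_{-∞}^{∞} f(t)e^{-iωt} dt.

F(ω) = \pi e^{- \frac{\left|{\omega}\right|}{4}}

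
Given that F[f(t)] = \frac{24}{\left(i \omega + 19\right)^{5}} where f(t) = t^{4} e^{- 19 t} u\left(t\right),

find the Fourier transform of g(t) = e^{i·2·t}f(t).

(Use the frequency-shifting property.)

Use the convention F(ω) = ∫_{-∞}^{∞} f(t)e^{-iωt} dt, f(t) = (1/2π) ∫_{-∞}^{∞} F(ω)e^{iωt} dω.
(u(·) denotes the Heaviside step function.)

F[g](ω) = \frac{24}{\left(i \left(\omega - 2\right) + 19\right)^{5}}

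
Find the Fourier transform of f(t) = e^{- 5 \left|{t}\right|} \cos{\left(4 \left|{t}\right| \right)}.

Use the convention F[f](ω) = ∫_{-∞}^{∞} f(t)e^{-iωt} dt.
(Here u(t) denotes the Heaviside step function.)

F(ω) = \frac{10 \left(\omega^{2} + 41\right)}{\omega^{4} + 18 \omega^{2} + 1681}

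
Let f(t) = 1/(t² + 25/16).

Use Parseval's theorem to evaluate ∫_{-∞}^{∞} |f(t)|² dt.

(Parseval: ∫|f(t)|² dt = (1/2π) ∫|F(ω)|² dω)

∫|f(t)|² dt = \frac{32 \pi}{125}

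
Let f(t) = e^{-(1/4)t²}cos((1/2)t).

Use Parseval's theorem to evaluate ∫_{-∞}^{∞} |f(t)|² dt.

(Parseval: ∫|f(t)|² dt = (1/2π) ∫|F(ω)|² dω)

∫|f(t)|² dt = \frac{\sqrt{2} \sqrt{\pi} \left(1 + e^{\frac{1}{2}}\right)}{2 e^{\frac{1}{2}}}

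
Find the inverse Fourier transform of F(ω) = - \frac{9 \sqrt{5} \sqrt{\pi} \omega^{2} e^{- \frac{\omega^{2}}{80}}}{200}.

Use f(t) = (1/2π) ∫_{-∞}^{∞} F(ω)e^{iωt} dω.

f(t) = 9 \left(80 t^{2} - 2\right) e^{- 20 t^{2}}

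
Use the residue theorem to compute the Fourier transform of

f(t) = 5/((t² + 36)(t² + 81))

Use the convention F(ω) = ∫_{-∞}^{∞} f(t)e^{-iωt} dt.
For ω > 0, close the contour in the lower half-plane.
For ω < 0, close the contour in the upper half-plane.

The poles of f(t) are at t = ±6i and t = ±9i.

Let g(z) = f(z)e^{-iωz}; for large |z| the factor e^{-iωz} decays in the lower half-plane when ω > 0 and in the upper half-plane when ω < 0.

Case ω > 0 (lower half-plane, clockwise contour ⇒ F(ω) = -2πi·ΣRes):
  Res_{z = - 6 i} g(z) = \frac{i e^{- 6 \omega}}{108}
  Res_{z = - 9 i} g(z) = - \frac{i e^{- 9 \omega}}{162}
  F(ω) = -2πi·ΣRes = \frac{\pi \left(3 e^{3 \omega} - 2\right) e^{- 9 \omega}}{162}

Case ω < 0 (upper half-plane, counterclockwise contour ⇒ F(ω) = +2πi·ΣRes):
  Res_{z = 6 i} g(z) = - \frac{i e^{6 \omega}}{108}
  Res_{z = 9 i} g(z) = \frac{i e^{9 \omega}}{162}
  F(ω) = 2πi·ΣRes = \frac{\pi \left(3 - 2 e^{3 \omega}\right) e^{6 \omega}}{162}

Both cases combine into a single formula in |ω|:

F(ω) = \frac{\pi \left(3 e^{3 \left|{\omega}\right|} - 2\right) e^{- 9 \left|{\omega}\right|}}{162}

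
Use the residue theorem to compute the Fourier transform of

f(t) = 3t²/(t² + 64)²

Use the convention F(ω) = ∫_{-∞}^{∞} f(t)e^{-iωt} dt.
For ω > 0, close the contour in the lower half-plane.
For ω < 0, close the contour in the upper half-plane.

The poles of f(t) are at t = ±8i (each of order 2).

Let g(z) = f(z)e^{-iωz}; for large |z| the factor e^{-iωz} decays in the lower half-plane when ω > 0 and in the upper half-plane when ω < 0.

Case ω > 0 (lower half-plane, clockwise contour ⇒ F(ω) = -2πi·ΣRes):
  Res_{z = - 8 i} g(z) = \frac{3 i \left(1 - 8 \omega\right) e^{- 8 \omega}}{32} (pole of order 2)
  F(ω) = -2πi·ΣRes = \frac{3 \pi \left(1 - 8 \omega\right) e^{- 8 \omega}}{16}

Case ω < 0 (upper half-plane, counterclockwise contour ⇒ F(ω) = +2πi·ΣRes):
  Res_{z = 8 i} g(z) = \frac{3 i \left(- 8 \omega - 1\right) e^{8 \omega}}{32} (pole of order 2)
  F(ω) = 2πi·ΣRes = \frac{3 \pi \left(8 \omega + 1\right) e^{8 \omega}}{16}

Both cases combine into a single formula in |ω|:

F(ω) = \frac{3 \pi \left(1 - 8 \left|{\omega}\right|\right) e^{- 8 \left|{\omega}\right|}}{16}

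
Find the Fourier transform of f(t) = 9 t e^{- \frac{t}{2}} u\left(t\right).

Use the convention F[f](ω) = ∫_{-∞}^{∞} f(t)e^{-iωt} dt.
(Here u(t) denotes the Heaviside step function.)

F(ω) = \frac{36}{\left(2 i \omega + 1\right)^{2}}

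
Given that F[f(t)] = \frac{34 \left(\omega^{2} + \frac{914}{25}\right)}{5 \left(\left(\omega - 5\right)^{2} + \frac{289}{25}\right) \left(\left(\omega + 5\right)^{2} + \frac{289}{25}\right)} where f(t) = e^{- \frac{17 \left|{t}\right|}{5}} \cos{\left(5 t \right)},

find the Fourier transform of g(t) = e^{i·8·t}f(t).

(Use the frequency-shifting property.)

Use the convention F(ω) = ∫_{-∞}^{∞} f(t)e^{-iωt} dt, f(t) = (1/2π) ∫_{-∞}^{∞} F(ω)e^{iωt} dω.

F[g](ω) = \frac{170 \left(25 \left(\omega - 8\right)^{2} + 914\right)}{\left(25 \left(\omega - 13\right)^{2} + 289\right) \left(25 \left(\omega - 3\right)^{2} + 289\right)}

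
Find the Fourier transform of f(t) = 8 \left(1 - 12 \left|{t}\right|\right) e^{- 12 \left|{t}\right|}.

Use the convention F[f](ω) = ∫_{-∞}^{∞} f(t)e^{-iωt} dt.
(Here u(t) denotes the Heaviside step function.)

F(ω) = \frac{384 \omega^{2}}{\left(\omega^{2} + 144\right)^{2}}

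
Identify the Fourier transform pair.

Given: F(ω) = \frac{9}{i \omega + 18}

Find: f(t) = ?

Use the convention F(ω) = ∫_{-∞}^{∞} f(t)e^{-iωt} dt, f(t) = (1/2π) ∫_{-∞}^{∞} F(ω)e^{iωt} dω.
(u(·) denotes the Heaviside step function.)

f(t) = 9 e^{- 18 t} u\left(t\right)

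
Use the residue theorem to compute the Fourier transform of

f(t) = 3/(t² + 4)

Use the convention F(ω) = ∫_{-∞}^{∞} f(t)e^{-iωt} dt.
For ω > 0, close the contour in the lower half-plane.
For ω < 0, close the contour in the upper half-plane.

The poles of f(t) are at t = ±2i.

Let g(z) = f(z)e^{-iωz}; for large |z| the factor e^{-iωz} decays in the lower half-plane when ω > 0 and in the upper half-plane when ω < 0.

Case ω > 0 (lower half-plane, clockwise contour ⇒ F(ω) = -2πi·ΣRes):
  Res_{z = - 2 i} g(z) = \frac{3 i e^{- 2 \omega}}{4}
  F(ω) = -2πi·ΣRes = \frac{3 \pi e^{- 2 \omega}}{2}

Case ω < 0 (upper half-plane, counterclockwise contour ⇒ F(ω) = +2πi·ΣRes):
  Res_{z = 2 i} g(z) = - \frac{3 i e^{2 \omega}}{4}
  F(ω) = 2πi·ΣRes = \frac{3 \pi e^{2 \omega}}{2}

Both cases combine into a single formula in |ω|:

F(ω) = \frac{3 \pi e^{- 2 \left|{\omega}\right|}}{2}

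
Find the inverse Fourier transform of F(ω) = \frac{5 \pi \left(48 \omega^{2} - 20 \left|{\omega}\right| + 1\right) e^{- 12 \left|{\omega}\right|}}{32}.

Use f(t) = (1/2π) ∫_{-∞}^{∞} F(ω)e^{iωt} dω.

f(t) = \frac{5 t^{4}}{\left(t^{2} + 144\right)^{3}}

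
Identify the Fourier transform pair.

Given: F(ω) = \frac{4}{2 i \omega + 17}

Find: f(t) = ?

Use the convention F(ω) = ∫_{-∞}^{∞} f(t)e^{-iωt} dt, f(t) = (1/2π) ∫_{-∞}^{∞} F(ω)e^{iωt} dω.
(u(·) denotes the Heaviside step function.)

f(t) = 2 e^{- \frac{17 t}{2}} u\left(t\right)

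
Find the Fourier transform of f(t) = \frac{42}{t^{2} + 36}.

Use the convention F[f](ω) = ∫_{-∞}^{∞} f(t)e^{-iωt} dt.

F(ω) = 7 \pi e^{- 6 \left|{\omega}\right|}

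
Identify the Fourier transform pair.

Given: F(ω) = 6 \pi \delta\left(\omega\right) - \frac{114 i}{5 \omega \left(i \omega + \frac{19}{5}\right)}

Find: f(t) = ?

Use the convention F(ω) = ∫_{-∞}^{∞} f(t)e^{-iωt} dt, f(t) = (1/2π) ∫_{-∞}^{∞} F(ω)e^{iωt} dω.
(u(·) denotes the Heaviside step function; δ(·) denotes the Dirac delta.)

f(t) = 6 \left(1 - e^{- \frac{19 t}{5}}\right) u\left(t\right)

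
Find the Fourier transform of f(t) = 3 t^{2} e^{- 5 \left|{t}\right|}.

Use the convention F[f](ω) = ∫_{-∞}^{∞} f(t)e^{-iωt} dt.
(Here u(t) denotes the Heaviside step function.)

F(ω) = \frac{60 \left(25 - 3 \omega^{2}\right)}{\left(\omega^{2} + 25\right)^{3}}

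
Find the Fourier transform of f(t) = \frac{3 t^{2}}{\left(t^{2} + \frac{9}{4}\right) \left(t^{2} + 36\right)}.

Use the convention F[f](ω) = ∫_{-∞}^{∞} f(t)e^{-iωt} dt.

F(ω) = \frac{8 \pi e^{- 6 \left|{\omega}\right|}}{15} - \frac{2 \pi e^{- \frac{3 \left|{\omega}\right|}{2}}}{15}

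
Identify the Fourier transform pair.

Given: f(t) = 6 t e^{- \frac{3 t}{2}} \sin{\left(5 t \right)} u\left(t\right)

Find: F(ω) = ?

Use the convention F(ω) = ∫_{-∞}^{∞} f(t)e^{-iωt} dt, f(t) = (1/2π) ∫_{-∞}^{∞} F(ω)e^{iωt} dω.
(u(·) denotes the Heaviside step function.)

F(ω) = \frac{480 \left(2 i \omega + 3\right)}{\left(\left(2 i \omega + 3\right)^{2} + 100\right)^{2}}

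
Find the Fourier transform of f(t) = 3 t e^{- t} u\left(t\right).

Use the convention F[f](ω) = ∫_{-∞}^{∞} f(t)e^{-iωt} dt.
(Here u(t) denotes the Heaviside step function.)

F(ω) = \frac{3}{\left(i \omega + 1\right)^{2}}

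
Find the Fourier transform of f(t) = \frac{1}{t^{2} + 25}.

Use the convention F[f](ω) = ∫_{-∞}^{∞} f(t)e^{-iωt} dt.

F(ω) = \frac{\pi e^{- 5 \left|{\omega}\right|}}{5}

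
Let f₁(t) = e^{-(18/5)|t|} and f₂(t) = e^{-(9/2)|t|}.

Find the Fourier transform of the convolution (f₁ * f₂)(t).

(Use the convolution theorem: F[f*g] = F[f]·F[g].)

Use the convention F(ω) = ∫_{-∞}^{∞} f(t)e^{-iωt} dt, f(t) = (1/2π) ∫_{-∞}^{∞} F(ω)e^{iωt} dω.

F[f₁*f₂](ω) = \frac{6480}{100 \omega^{4} + 3321 \omega^{2} + 26244}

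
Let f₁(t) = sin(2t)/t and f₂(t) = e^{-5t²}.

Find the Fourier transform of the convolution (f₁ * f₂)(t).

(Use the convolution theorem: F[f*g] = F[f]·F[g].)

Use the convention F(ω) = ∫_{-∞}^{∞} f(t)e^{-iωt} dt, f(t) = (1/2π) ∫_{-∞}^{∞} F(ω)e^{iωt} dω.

F[f₁*f₂](ω) = \begin{cases} \frac{\sqrt{5} \pi^{\frac{3}{2}} e^{- \frac{\omega^{2}}{20}}}{5} & \text{for}\: \omega > -2 \wedge \omega < 2 \\0 & \text{otherwise} \end{cases}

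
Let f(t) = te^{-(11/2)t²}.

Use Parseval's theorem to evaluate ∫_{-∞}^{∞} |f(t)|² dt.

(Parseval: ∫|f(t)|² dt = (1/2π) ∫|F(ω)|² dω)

∫|f(t)|² dt = \frac{\sqrt{11} \sqrt{\pi}}{242}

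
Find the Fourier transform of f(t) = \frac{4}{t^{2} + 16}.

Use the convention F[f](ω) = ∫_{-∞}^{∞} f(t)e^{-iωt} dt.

F(ω) = \pi e^{- 4 \left|{\omega}\right|}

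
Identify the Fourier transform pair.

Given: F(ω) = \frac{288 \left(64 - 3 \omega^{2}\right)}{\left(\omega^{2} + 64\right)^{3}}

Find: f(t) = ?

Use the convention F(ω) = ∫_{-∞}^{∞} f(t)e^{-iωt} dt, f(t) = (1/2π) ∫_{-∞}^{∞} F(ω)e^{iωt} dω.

f(t) = 9 t^{2} e^{- 8 \left|{t}\right|}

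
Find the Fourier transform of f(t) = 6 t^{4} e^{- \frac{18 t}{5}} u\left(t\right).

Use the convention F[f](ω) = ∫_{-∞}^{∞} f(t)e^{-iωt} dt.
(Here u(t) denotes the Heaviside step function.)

F(ω) = \frac{450000}{\left(5 i \omega + 18\right)^{5}}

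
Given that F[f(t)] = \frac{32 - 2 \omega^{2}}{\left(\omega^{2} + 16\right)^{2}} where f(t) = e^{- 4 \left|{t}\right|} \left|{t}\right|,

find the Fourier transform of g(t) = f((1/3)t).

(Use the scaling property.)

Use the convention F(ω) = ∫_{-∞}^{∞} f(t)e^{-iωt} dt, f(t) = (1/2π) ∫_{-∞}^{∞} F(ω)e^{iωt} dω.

F[g](ω) = \frac{6 \left(16 - 9 \omega^{2}\right)}{\left(9 \omega^{2} + 16\right)^{2}}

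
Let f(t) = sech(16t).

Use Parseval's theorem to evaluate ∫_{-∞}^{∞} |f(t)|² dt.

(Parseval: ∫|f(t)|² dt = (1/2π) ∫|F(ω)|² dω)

∫|f(t)|² dt = \frac{1}{8}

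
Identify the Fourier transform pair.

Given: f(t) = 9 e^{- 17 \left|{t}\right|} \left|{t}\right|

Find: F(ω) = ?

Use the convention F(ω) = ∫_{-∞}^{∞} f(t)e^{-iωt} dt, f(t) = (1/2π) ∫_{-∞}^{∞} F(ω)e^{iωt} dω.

F(ω) = \frac{18 \left(289 - \omega^{2}\right)}{\left(\omega^{2} + 289\right)^{2}}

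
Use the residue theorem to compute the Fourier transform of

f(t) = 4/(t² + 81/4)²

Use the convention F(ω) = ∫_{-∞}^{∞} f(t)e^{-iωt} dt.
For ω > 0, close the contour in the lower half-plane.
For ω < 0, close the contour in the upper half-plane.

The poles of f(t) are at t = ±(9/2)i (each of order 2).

Let g(z) = f(z)e^{-iωz}; for large |z| the factor e^{-iωz} decays in the lower half-plane when ω > 0 and in the upper half-plane when ω < 0.

Case ω > 0 (lower half-plane, clockwise contour ⇒ F(ω) = -2πi·ΣRes):
  Res_{z = - \frac{9 i}{2}} g(z) = \frac{4 i \left(9 \omega + 2\right) e^{- \frac{9 \omega}{2}}}{729} (pole of order 2)
  F(ω) = -2πi·ΣRes = \frac{8 \pi \left(9 \omega + 2\right) e^{- \frac{9 \omega}{2}}}{729}

Case ω < 0 (upper half-plane, counterclockwise contour ⇒ F(ω) = +2πi·ΣRes):
  Res_{z = \frac{9 i}{2}} g(z) = \frac{4 i \left(9 \omega - 2\right) e^{\frac{9 \omega}{2}}}{729} (pole of order 2)
  F(ω) = 2πi·ΣRes = \frac{8 \pi \left(2 - 9 \omega\right) e^{\frac{9 \omega}{2}}}{729}

Both cases combine into a single formula in |ω|:

F(ω) = \frac{8 \pi \left(9 \left|{\omega}\right| + 2\right) e^{- \frac{9 \left|{\omega}\right|}{2}}}{729}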